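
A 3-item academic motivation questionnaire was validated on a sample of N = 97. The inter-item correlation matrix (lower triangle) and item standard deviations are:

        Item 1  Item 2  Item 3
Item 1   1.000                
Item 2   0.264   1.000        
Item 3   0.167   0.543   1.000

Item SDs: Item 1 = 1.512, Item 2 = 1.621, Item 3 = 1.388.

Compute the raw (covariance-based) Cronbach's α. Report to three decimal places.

Σσ²ᵢ = 1.512² + 1.621² + 1.388² = 6.8403
Covariances σ_ij = r_ij · s_i · s_j:
  σ(Item 1,Item 2) = 0.264 × 1.512 × 1.621 = 0.6471
  σ(Item 1,Item 3) = 0.167 × 1.512 × 1.388 = 0.3505
  σ(Item 2,Item 3) = 0.543 × 1.621 × 1.388 = 1.2217
σ²_T = Σσ²ᵢ + 2·Σσ_ij = 6.8403 + 2 × 2.2193 = 11.2789
α = (3/2)·(1 − 6.8403/11.2789) = 0.590

α = 0.590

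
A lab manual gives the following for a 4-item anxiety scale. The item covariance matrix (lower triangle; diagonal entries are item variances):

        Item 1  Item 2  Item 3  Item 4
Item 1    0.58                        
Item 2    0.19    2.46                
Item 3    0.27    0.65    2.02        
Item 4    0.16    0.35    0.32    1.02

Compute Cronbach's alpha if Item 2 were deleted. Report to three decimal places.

Remaining items: Item 1, Item 3, Item 4 (k = 3).
ΣVar(i) = 0.58 + 2.02 + 1.02 = 3.62
σ²_total = 3.62 + 2 × 0.75 = 5.12
α (item deleted) = (3/2)·(1 − 3.62/5.12) = 0.439

α = 0.439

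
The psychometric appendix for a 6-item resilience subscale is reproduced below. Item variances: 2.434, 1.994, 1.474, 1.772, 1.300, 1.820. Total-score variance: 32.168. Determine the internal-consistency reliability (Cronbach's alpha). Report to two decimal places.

sum of item variances = 2.434 + 1.994 + 1.474 + 1.772 + 1.300 + 1.820 = 10.794
α = (k/(k−1))·(1 − sum of item variances/σ²_total) = (6/5)·(1 − 10.794/32.168) = 0.80

Cronbach's alpha = 0.80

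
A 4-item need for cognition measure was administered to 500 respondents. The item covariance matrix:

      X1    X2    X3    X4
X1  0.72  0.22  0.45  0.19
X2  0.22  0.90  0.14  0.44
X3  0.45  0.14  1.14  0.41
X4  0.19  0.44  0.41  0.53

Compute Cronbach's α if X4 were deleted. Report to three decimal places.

Remaining items: X1, X2, X3 (k = 3).
Σσᵢ² = 0.72 + 0.90 + 1.14 = 2.76
total variance = 2.76 + 2 × 0.81 = 4.38
α (item deleted) = (3/2)·(1 − 2.76/4.38) = 0.555

Cronbach's α = 0.555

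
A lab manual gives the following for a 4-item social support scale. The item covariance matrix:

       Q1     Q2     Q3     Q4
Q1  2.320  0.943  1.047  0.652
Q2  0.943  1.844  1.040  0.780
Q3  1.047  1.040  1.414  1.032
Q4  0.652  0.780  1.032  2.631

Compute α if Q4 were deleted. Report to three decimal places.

α = 0.781

Remaining items: Q1, Q2, Q3 (k = 3).
ΣVar(i) = 2.320 + 1.844 + 1.414 = 5.578
σ²_total = 5.578 + 2 × 3.030 = 11.638
α (item deleted) = (3/2)·(1 − 5.578/11.638) = 0.781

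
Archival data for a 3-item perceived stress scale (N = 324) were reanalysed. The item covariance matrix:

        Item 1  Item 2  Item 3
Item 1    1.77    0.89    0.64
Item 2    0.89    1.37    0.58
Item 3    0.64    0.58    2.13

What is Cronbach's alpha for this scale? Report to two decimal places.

Cronbach's alpha = 0.67

Σσ²ᵢ = 1.77 + 1.37 + 2.13 = 5.27
Sum of the distinct covariances = 2.11
Var(T) = 5.27 + 2 × 2.11 = 9.49
α = (k/(k−1))·(1 − Σσ²ᵢ/Var(T)) = (3/2)·(1 − 5.27/9.49) = 0.67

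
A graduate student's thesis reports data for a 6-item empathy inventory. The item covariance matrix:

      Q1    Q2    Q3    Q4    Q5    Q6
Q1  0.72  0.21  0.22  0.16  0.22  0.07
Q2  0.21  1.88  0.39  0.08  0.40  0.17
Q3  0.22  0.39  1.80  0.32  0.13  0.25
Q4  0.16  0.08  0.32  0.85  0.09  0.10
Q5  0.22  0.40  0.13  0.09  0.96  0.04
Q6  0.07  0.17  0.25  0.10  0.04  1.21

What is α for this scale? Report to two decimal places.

α = 0.52

ΣVar(i) = 0.72 + 1.88 + 1.80 + 0.85 + 0.96 + 1.21 = 7.42
Sum of off-diagonal covariances = 2.85
Var(T) = 7.42 + 2 × 2.85 = 13.12
α = (k/(k−1))·(1 − ΣVar(i)/Var(T)) = (6/5)·(1 − 7.42/13.12) = 0.52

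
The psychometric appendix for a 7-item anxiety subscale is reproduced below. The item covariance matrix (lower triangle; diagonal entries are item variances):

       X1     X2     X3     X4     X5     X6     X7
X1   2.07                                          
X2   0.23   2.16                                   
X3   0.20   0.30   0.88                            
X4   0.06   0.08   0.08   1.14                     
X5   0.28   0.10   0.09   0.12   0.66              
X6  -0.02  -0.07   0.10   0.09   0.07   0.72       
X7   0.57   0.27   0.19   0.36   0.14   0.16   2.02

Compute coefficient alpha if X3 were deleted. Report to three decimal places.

Remaining items: X1, X2, X4, X5, X6, X7 (k = 6).
Σσᵢ² = 2.07 + 2.16 + 1.14 + 0.66 + 0.72 + 2.02 = 8.77
total variance = 8.77 + 2 × 2.44 = 13.65
α (item deleted) = (6/5)·(1 − 8.77/13.65) = 0.429

α = 0.429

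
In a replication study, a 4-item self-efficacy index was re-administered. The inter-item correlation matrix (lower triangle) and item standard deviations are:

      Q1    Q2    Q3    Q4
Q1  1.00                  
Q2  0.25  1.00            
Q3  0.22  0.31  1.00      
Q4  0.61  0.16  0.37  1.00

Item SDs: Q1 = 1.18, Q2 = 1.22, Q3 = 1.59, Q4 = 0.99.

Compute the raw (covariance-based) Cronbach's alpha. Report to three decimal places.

Σσ²ᵢ = 1.18² + 1.22² + 1.59² + 0.99² = 6.3890
Covariances σ_ij = r_ij · s_i · s_j:
  σ(Q1,Q2) = 0.25 × 1.18 × 1.22 = 0.3599
  σ(Q1,Q3) = 0.22 × 1.18 × 1.59 = 0.4128
  σ(Q1,Q4) = 0.61 × 1.18 × 0.99 = 0.7126
  σ(Q2,Q3) = 0.31 × 1.22 × 1.59 = 0.6013
  σ(Q2,Q4) = 0.16 × 1.22 × 0.99 = 0.1932
  σ(Q3,Q4) = 0.37 × 1.59 × 0.99 = 0.5824
σ²_T = Σσ²ᵢ + 2·Σσ_ij = 6.3890 + 2 × 2.8622 = 12.1134
α = (4/3)·(1 − 6.3890/12.1134) = 0.630

α = 0.630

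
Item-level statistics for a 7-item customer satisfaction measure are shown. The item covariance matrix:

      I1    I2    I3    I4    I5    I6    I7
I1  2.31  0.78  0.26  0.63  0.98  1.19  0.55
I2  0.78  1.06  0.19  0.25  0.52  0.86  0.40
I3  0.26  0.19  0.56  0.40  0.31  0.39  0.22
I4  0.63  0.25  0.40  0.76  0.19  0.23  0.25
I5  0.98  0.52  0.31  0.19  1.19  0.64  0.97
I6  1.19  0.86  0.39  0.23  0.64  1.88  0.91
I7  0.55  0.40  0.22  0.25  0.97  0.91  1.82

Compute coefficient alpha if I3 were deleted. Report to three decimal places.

Remaining items: I1, I2, I4, I5, I6, I7 (k = 6).
ΣVar(i) = 2.31 + 1.06 + 0.76 + 1.19 + 1.88 + 1.82 = 9.02
σ²_total = 9.02 + 2 × 9.35 = 27.72
α (item deleted) = (6/5)·(1 − 9.02/27.72) = 0.810

coefficient alpha = 0.810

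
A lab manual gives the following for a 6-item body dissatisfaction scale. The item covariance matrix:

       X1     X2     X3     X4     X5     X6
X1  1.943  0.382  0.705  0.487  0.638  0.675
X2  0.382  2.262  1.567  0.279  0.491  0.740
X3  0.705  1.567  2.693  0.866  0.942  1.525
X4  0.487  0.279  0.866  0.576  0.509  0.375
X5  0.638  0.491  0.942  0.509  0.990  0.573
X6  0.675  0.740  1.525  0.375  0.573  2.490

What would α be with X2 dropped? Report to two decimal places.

α = 0.78

Remaining items: X1, X3, X4, X5, X6 (k = 5).
ΣVar(i) = 1.943 + 2.693 + 0.576 + 0.990 + 2.490 = 8.692
Var(T) = 8.692 + 2 × 7.295 = 23.282
α (item deleted) = (5/4)·(1 − 8.692/23.282) = 0.78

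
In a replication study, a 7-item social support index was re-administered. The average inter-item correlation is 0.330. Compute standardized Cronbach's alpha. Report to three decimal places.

Standardized α = k·r̄ / (1 + (k−1)·r̄) = 7 × 0.330 / (1 + 6 × 0.330)
  = 2.3100 / 2.9800 = 0.775

standardized Cronbach's alpha = 0.775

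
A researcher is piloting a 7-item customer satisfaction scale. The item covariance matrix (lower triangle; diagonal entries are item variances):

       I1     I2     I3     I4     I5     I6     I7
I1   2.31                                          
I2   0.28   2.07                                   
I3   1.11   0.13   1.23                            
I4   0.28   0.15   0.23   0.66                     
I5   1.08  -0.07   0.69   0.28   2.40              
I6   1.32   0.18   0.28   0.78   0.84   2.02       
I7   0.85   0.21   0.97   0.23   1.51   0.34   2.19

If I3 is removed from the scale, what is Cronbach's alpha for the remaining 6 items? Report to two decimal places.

α = 0.70

Remaining items: I1, I2, I4, I5, I6, I7 (k = 6).
Σσᵢ² = 2.31 + 2.07 + 0.66 + 2.40 + 2.02 + 2.19 = 11.65
Var(T) = 11.65 + 2 × 8.26 = 28.17
α (item deleted) = (6/5)·(1 − 11.65/28.17) = 0.70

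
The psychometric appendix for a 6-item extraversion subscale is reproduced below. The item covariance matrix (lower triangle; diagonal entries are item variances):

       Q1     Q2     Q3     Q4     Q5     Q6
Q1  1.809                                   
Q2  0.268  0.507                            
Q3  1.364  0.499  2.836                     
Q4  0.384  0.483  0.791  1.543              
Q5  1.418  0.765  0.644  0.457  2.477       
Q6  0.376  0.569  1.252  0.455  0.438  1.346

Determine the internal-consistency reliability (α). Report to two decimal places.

α = 0.79

sum of item variances = 1.809 + 0.507 + 2.836 + 1.543 + 2.477 + 1.346 = 10.518
Sum of the distinct covariances = 10.163
Var(T) = 10.518 + 2 × 10.163 = 30.844
α = (k/(k−1))·(1 − sum of item variances/Var(T)) = (6/5)·(1 − 10.518/30.844) = 0.79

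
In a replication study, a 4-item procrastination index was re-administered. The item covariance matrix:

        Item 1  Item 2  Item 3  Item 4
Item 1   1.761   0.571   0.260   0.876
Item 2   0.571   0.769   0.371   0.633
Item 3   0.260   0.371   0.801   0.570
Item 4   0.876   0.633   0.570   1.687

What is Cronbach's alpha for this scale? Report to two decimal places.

Σσᵢ² = 1.761 + 0.769 + 0.801 + 1.687 = 5.018
Sum of off-diagonal covariances = 3.281
total variance = 5.018 + 2 × 3.281 = 11.580
α = (k/(k−1))·(1 − Σσᵢ²/total variance) = (4/3)·(1 − 5.018/11.580) = 0.76

Cronbach's alpha = 0.76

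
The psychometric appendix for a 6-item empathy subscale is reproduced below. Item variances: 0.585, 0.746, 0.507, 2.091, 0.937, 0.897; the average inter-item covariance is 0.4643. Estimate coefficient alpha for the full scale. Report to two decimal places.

Σσ²ᵢ = 0.585 + 0.746 + 0.507 + 2.091 + 0.937 + 0.897 = 5.763
Sum of the 15 distinct covariances = 15 × 0.4643 = 6.9645
σ²_T = Σσ²ᵢ + 2·Σcov = 5.763 + 2 × 6.9645 = 19.6920
α = (6/5)·(1 − 5.763/19.6920) = 0.85

α = 0.85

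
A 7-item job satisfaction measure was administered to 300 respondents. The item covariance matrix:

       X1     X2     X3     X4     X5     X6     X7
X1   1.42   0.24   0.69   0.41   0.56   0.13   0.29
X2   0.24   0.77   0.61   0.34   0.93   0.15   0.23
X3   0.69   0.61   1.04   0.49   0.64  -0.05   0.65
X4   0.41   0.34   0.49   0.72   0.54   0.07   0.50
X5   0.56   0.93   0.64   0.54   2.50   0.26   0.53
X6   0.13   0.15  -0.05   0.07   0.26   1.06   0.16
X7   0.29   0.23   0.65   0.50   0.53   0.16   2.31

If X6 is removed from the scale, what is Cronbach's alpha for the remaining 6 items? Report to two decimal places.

Remaining items: X1, X2, X3, X4, X5, X7 (k = 6).
Σσ²ᵢ = 1.42 + 0.77 + 1.04 + 0.72 + 2.50 + 2.31 = 8.76
σ²_T = 8.76 + 2 × 7.65 = 24.06
α (item deleted) = (6/5)·(1 − 8.76/24.06) = 0.76

Cronbach's alpha = 0.76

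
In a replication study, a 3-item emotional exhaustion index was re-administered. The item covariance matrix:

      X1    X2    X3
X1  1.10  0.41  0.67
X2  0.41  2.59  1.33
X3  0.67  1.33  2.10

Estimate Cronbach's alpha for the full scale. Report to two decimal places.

ΣVar(i) = 1.10 + 2.59 + 2.10 = 5.79
Sum of the distinct covariances = 2.41
σ²_total = 5.79 + 2 × 2.41 = 10.61
α = (k/(k−1))·(1 − ΣVar(i)/σ²_total) = (3/2)·(1 − 5.79/10.61) = 0.68

Cronbach's alpha = 0.68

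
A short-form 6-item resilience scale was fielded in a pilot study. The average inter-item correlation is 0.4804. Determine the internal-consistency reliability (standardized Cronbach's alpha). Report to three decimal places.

α = 0.847

Standardized α = k·r̄ / (1 + (k−1)·r̄) = 6 × 0.4804 / (1 + 5 × 0.4804)
  = 2.8824 / 3.4020 = 0.847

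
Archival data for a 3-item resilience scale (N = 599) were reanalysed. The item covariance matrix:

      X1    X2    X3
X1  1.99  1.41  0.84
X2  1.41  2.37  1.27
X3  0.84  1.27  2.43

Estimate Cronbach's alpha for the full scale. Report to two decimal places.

α = 0.76

Σσ²ᵢ = 1.99 + 2.37 + 2.43 = 6.79
Sum of the distinct covariances = 3.52
σ²_T = 6.79 + 2 × 3.52 = 13.83
α = (k/(k−1))·(1 − Σσ²ᵢ/σ²_T) = (3/2)·(1 − 6.79/13.83) = 0.76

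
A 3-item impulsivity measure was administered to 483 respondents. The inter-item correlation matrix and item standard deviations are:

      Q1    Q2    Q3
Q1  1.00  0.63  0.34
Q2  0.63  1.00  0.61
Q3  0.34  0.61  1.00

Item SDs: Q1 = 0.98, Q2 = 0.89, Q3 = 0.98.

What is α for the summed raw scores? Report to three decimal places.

α = 0.764

Σσ²ᵢ = 0.98² + 0.89² + 0.98² = 2.7129
Covariances σ_ij = r_ij · s_i · s_j:
  σ(Q1,Q2) = 0.63 × 0.98 × 0.89 = 0.5495
  σ(Q1,Q3) = 0.34 × 0.98 × 0.98 = 0.3265
  σ(Q2,Q3) = 0.61 × 0.89 × 0.98 = 0.5320
σ²_T = Σσ²ᵢ + 2·Σσ_ij = 2.7129 + 2 × 1.4080 = 5.5289
α = (3/2)·(1 − 2.7129/5.5289) = 0.764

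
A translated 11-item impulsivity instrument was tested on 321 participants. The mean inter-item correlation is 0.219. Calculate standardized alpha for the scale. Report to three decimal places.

standardized alpha = 0.755

Standardized α = k·r̄ / (1 + (k−1)·r̄) = 11 × 0.219 / (1 + 10 × 0.219)
  = 2.4090 / 3.1900 = 0.755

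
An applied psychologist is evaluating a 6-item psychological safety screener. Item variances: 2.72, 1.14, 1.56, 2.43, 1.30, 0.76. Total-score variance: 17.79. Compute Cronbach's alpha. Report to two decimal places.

Cronbach's alpha = 0.53

sum of item variances = 2.72 + 1.14 + 1.56 + 2.43 + 1.30 + 0.76 = 9.91
α = (k/(k−1))·(1 − sum of item variances/σ²_total) = (6/5)·(1 − 9.91/17.79) = 0.53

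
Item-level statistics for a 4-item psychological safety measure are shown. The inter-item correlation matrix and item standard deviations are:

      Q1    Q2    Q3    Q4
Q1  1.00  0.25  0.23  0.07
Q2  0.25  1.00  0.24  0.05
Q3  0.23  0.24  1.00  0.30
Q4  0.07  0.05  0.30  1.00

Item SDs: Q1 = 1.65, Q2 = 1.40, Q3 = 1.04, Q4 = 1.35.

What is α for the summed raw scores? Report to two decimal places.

Σσ²ᵢ = 1.65² + 1.40² + 1.04² + 1.35² = 7.5866
Covariances σ_ij = r_ij · s_i · s_j:
  σ(Q1,Q2) = 0.25 × 1.65 × 1.40 = 0.5775
  σ(Q1,Q3) = 0.23 × 1.65 × 1.04 = 0.3947
  σ(Q1,Q4) = 0.07 × 1.65 × 1.35 = 0.1559
  σ(Q2,Q3) = 0.24 × 1.40 × 1.04 = 0.3494
  σ(Q2,Q4) = 0.05 × 1.40 × 1.35 = 0.0945
  σ(Q3,Q4) = 0.30 × 1.04 × 1.35 = 0.4212
σ²_T = Σσ²ᵢ + 2·Σσ_ij = 7.5866 + 2 × 1.9932 = 11.5730
α = (4/3)·(1 − 7.5866/11.5730) = 0.46

α = 0.46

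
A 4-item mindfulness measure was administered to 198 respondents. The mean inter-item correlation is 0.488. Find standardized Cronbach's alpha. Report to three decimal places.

standardized Cronbach's alpha = 0.792

Standardized α = k·r̄ / (1 + (k−1)·r̄) = 4 × 0.488 / (1 + 3 × 0.488)
  = 1.9520 / 2.4640 = 0.792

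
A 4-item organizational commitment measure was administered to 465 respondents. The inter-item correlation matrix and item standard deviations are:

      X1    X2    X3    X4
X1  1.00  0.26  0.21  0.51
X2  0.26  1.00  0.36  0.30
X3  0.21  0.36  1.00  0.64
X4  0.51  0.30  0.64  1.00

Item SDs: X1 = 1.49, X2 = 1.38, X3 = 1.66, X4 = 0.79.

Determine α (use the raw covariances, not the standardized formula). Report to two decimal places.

Σσ²ᵢ = 1.49² + 1.38² + 1.66² + 0.79² = 7.5042
Covariances σ_ij = r_ij · s_i · s_j:
  σ(X1,X2) = 0.26 × 1.49 × 1.38 = 0.5346
  σ(X1,X3) = 0.21 × 1.49 × 1.66 = 0.5194
  σ(X1,X4) = 0.51 × 1.49 × 0.79 = 0.6003
  σ(X2,X3) = 0.36 × 1.38 × 1.66 = 0.8247
  σ(X2,X4) = 0.30 × 1.38 × 0.79 = 0.3271
  σ(X3,X4) = 0.64 × 1.66 × 0.79 = 0.8393
σ²_T = Σσ²ᵢ + 2·Σσ_ij = 7.5042 + 2 × 3.6454 = 14.7950
α = (4/3)·(1 − 7.5042/14.7950) = 0.66

α = 0.66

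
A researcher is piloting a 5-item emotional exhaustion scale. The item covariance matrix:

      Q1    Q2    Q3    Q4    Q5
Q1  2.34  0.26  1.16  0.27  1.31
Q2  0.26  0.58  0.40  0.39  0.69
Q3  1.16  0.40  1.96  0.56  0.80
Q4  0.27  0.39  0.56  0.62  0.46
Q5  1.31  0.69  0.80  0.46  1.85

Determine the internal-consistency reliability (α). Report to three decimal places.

α = 0.789

Σσ²ᵢ = 2.34 + 0.58 + 1.96 + 0.62 + 1.85 = 7.35
Sum of off-diagonal covariances = 6.30
Var(T) = 7.35 + 2 × 6.30 = 19.95
α = (k/(k−1))·(1 − Σσ²ᵢ/Var(T)) = (5/4)·(1 − 7.35/19.95) = 0.789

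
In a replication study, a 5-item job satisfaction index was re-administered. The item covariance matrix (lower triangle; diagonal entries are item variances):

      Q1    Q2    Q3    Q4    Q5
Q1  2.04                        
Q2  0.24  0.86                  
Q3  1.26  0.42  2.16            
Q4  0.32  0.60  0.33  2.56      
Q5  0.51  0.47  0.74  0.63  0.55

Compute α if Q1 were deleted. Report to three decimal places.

Remaining items: Q2, Q3, Q4, Q5 (k = 4).
Σσ²ᵢ = 0.86 + 2.16 + 2.56 + 0.55 = 6.13
Var(T) = 6.13 + 2 × 3.19 = 12.51
α (item deleted) = (4/3)·(1 − 6.13/12.51) = 0.680

α = 0.680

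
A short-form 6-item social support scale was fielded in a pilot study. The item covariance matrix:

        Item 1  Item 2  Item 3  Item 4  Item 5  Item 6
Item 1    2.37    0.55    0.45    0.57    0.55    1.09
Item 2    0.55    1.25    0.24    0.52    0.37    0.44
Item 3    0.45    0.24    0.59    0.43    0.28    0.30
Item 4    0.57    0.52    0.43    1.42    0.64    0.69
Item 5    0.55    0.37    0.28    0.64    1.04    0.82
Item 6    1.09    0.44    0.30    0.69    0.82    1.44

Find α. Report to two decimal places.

α = 0.79

sum of item variances = 2.37 + 1.25 + 0.59 + 1.42 + 1.04 + 1.44 = 8.11
Sum of off-diagonal covariances = 7.94
σ²_total = 8.11 + 2 × 7.94 = 23.99
α = (k/(k−1))·(1 − sum of item variances/σ²_total) = (6/5)·(1 − 8.11/23.99) = 0.79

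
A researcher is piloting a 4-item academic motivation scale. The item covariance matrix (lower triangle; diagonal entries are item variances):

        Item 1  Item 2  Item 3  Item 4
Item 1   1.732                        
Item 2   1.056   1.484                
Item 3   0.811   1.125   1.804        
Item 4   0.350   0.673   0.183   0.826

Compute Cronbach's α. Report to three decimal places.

sum of item variances = 1.732 + 1.484 + 1.804 + 0.826 = 5.846
Σ_{i<j} σ_ij = 4.198
total variance = 5.846 + 2 × 4.198 = 14.242
α = (k/(k−1))·(1 − sum of item variances/total variance) = (4/3)·(1 − 5.846/14.242) = 0.786

α = 0.786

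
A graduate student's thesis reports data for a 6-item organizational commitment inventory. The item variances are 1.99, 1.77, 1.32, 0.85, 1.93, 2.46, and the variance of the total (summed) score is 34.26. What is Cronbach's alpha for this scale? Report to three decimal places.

ΣVar(i) = 1.99 + 1.77 + 1.32 + 0.85 + 1.93 + 2.46 = 10.32
α = (k/(k−1))·(1 − ΣVar(i)/σ²_T) = (6/5)·(1 − 10.32/34.26) = 0.839

Cronbach's alpha = 0.839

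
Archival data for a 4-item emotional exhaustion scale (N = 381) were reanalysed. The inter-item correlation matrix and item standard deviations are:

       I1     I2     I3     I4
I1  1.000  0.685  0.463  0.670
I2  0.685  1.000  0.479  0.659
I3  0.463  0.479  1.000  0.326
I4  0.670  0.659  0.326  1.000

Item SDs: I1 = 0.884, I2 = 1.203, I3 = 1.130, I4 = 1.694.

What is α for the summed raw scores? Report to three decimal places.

Σσ²ᵢ = 0.884² + 1.203² + 1.130² + 1.694² = 6.3752
Covariances σ_ij = r_ij · s_i · s_j:
  σ(I1,I2) = 0.685 × 0.884 × 1.203 = 0.7285
  σ(I1,I3) = 0.463 × 0.884 × 1.130 = 0.4625
  σ(I1,I4) = 0.670 × 0.884 × 1.694 = 1.0033
  σ(I2,I3) = 0.479 × 1.203 × 1.130 = 0.6511
  σ(I2,I4) = 0.659 × 1.203 × 1.694 = 1.3430
  σ(I3,I4) = 0.326 × 1.130 × 1.694 = 0.6240
σ²_T = Σσ²ᵢ + 2·Σσ_ij = 6.3752 + 2 × 4.8124 = 16.0000
α = (4/3)·(1 − 6.3752/16.0000) = 0.802

α = 0.802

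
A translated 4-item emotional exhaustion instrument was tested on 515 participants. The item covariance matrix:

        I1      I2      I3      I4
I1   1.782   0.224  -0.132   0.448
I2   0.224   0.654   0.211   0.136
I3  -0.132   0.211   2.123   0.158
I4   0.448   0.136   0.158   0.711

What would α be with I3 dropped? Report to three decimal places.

α = 0.509

Remaining items: I1, I2, I4 (k = 3).
ΣVar(i) = 1.782 + 0.654 + 0.711 = 3.147
σ²_T = 3.147 + 2 × 0.808 = 4.763
α (item deleted) = (3/2)·(1 − 3.147/4.763) = 0.509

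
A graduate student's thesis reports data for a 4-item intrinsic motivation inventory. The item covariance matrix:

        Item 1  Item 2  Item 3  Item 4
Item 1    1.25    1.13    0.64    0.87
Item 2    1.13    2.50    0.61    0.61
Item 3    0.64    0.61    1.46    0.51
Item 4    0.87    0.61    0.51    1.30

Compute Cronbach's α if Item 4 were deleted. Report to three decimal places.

α = 0.716

Remaining items: Item 1, Item 2, Item 3 (k = 3).
ΣVar(i) = 1.25 + 2.50 + 1.46 = 5.21
total variance = 5.21 + 2 × 2.38 = 9.97
α (item deleted) = (3/2)·(1 − 5.21/9.97) = 0.716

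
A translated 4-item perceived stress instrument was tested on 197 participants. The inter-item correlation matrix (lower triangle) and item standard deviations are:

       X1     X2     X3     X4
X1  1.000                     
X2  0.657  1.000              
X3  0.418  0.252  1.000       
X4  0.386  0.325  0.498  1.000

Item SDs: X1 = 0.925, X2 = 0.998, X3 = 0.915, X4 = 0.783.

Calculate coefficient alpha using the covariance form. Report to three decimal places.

Σσ²ᵢ = 0.925² + 0.998² + 0.915² + 0.783² = 3.3019
Covariances σ_ij = r_ij · s_i · s_j:
  σ(X1,X2) = 0.657 × 0.925 × 0.998 = 0.6065
  σ(X1,X3) = 0.418 × 0.925 × 0.915 = 0.3538
  σ(X1,X4) = 0.386 × 0.925 × 0.783 = 0.2796
  σ(X2,X3) = 0.252 × 0.998 × 0.915 = 0.2301
  σ(X2,X4) = 0.325 × 0.998 × 0.783 = 0.2540
  σ(X3,X4) = 0.498 × 0.915 × 0.783 = 0.3568
σ²_T = Σσ²ᵢ + 2·Σσ_ij = 3.3019 + 2 × 2.0808 = 7.4635
α = (4/3)·(1 − 3.3019/7.4635) = 0.743

coefficient alpha = 0.743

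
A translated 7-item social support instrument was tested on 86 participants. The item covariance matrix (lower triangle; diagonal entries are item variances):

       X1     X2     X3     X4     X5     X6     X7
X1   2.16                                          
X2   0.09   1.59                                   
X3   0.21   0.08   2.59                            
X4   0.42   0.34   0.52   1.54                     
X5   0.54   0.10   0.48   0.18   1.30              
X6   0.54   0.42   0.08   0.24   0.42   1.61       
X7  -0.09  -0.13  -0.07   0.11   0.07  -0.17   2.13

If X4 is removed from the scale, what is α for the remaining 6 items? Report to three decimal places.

α = 0.373

Remaining items: X1, X2, X3, X5, X6, X7 (k = 6).
Σσᵢ² = 2.16 + 1.59 + 2.59 + 1.30 + 1.61 + 2.13 = 11.38
σ²_total = 11.38 + 2 × 2.57 = 16.52
α (item deleted) = (6/5)·(1 − 11.38/16.52) = 0.373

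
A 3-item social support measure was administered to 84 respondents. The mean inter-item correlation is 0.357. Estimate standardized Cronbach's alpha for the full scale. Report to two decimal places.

Standardized α = k·r̄ / (1 + (k−1)·r̄) = 3 × 0.357 / (1 + 2 × 0.357)
  = 1.0710 / 1.7140 = 0.62

α = 0.62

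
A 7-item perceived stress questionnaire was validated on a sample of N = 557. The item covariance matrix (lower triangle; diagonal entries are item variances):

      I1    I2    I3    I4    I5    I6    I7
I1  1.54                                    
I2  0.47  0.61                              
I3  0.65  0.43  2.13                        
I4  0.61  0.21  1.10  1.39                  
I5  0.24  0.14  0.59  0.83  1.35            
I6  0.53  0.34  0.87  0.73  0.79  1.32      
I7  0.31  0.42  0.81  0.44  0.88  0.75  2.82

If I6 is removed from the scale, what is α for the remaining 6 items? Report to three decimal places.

Remaining items: I1, I2, I3, I4, I5, I7 (k = 6).
ΣVar(i) = 1.54 + 0.61 + 2.13 + 1.39 + 1.35 + 2.82 = 9.84
total variance = 9.84 + 2 × 8.13 = 26.10
α (item deleted) = (6/5)·(1 − 9.84/26.10) = 0.748

α = 0.748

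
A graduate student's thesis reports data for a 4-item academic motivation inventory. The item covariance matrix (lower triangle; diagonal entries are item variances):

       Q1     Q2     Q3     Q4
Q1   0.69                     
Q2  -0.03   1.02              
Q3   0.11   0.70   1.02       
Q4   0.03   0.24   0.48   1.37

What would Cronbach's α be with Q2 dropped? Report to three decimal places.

Remaining items: Q1, Q3, Q4 (k = 3).
ΣVar(i) = 0.69 + 1.02 + 1.37 = 3.08
σ²_total = 3.08 + 2 × 0.62 = 4.32
α (item deleted) = (3/2)·(1 − 3.08/4.32) = 0.431

Cronbach's α = 0.431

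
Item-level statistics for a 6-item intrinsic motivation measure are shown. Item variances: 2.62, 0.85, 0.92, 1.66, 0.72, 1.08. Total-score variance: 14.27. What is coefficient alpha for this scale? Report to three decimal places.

sum of item variances = 2.62 + 0.85 + 0.92 + 1.66 + 0.72 + 1.08 = 7.85
α = (k/(k−1))·(1 − sum of item variances/total variance) = (6/5)·(1 − 7.85/14.27) = 0.540

coefficient alpha = 0.540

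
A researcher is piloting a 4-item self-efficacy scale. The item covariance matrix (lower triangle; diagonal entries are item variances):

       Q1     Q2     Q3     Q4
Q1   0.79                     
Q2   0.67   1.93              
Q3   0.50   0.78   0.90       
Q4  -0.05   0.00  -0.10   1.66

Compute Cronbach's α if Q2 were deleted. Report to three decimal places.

Cronbach's α = 0.259

Remaining items: Q1, Q3, Q4 (k = 3).
Σσ²ᵢ = 0.79 + 0.90 + 1.66 = 3.35
σ²_total = 3.35 + 2 × 0.35 = 4.05
α (item deleted) = (3/2)·(1 − 3.35/4.05) = 0.259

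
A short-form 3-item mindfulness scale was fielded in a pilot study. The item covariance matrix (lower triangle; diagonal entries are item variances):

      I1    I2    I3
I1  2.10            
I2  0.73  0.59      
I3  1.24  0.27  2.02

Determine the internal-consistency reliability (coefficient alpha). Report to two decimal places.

α = 0.73

sum of item variances = 2.10 + 0.59 + 2.02 = 4.71
Sum of the distinct covariances = 2.24
total variance = 4.71 + 2 × 2.24 = 9.19
α = (k/(k−1))·(1 − sum of item variances/total variance) = (3/2)·(1 − 4.71/9.19) = 0.73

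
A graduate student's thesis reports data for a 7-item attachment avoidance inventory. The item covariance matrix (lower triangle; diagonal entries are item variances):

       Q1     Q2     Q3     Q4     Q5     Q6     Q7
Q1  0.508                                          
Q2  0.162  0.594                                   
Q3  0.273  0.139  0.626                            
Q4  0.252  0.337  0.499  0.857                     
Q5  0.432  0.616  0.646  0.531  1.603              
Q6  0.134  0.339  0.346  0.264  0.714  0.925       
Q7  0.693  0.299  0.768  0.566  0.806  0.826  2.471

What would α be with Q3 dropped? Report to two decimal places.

Remaining items: Q1, Q2, Q4, Q5, Q6, Q7 (k = 6).
Σσ²ᵢ = 0.508 + 0.594 + 0.857 + 1.603 + 0.925 + 2.471 = 6.958
σ²_T = 6.958 + 2 × 6.971 = 20.900
α (item deleted) = (6/5)·(1 − 6.958/20.900) = 0.80

α = 0.80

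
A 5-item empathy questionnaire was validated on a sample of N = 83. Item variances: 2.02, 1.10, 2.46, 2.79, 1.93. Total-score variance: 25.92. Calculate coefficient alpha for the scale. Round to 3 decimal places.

sum of item variances = 2.02 + 1.10 + 2.46 + 2.79 + 1.93 = 10.30
α = (k/(k−1))·(1 − sum of item variances/total variance) = (5/4)·(1 − 10.30/25.92) = 0.753

coefficient alpha = 0.753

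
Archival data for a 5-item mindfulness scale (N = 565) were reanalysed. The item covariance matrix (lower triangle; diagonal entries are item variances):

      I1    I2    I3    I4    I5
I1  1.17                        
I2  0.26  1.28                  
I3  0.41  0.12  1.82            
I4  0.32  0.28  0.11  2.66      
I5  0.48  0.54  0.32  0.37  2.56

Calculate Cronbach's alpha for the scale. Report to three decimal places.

α = 0.504

Σσ²ᵢ = 1.17 + 1.28 + 1.82 + 2.66 + 2.56 = 9.49
Sum of the distinct covariances = 3.21
total variance = 9.49 + 2 × 3.21 = 15.91
α = (k/(k−1))·(1 − Σσ²ᵢ/total variance) = (5/4)·(1 − 9.49/15.91) = 0.504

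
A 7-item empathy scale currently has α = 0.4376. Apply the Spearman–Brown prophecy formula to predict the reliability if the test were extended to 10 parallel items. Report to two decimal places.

predicted reliability = 0.53

Length factor m = 10/7 = 1.4286
α' = m·α / (1 + (m−1)·α)
   = 10/7 × 0.4376 / (1 + (10/7 − 1) × 0.4376)
   = 0.6251 / 1.1875 = 0.53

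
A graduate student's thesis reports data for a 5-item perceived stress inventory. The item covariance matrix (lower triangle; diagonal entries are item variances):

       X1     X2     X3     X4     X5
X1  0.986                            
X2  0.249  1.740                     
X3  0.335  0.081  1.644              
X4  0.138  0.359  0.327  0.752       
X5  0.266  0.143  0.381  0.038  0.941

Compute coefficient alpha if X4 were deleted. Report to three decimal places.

Remaining items: X1, X2, X3, X5 (k = 4).
Σσ²ᵢ = 0.986 + 1.740 + 1.644 + 0.941 = 5.311
σ²_T = 5.311 + 2 × 1.455 = 8.221
α (item deleted) = (4/3)·(1 − 5.311/8.221) = 0.472

coefficient alpha = 0.472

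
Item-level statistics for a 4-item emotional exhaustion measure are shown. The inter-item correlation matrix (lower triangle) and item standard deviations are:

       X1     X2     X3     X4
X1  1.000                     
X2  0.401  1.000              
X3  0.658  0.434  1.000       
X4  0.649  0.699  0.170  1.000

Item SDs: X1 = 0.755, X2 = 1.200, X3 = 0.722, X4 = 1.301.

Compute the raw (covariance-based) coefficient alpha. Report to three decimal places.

α = 0.781

Σσ²ᵢ = 0.755² + 1.200² + 0.722² + 1.301² = 4.2239
Covariances σ_ij = r_ij · s_i · s_j:
  σ(X1,X2) = 0.401 × 0.755 × 1.200 = 0.3633
  σ(X1,X3) = 0.658 × 0.755 × 0.722 = 0.3587
  σ(X1,X4) = 0.649 × 0.755 × 1.301 = 0.6375
  σ(X2,X3) = 0.434 × 1.200 × 0.722 = 0.3760
  σ(X2,X4) = 0.699 × 1.200 × 1.301 = 1.0913
  σ(X3,X4) = 0.170 × 0.722 × 1.301 = 0.1597
σ²_T = Σσ²ᵢ + 2·Σσ_ij = 4.2239 + 2 × 2.9865 = 10.1969
α = (4/3)·(1 − 4.2239/10.1969) = 0.781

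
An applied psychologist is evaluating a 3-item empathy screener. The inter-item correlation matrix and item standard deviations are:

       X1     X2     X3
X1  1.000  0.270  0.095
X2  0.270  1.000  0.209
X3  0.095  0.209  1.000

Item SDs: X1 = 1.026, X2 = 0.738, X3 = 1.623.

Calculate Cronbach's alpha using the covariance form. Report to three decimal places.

Σσ²ᵢ = 1.026² + 0.738² + 1.623² = 4.2314
Covariances σ_ij = r_ij · s_i · s_j:
  σ(X1,X2) = 0.270 × 1.026 × 0.738 = 0.2044
  σ(X1,X3) = 0.095 × 1.026 × 1.623 = 0.1582
  σ(X2,X3) = 0.209 × 0.738 × 1.623 = 0.2503
σ²_T = Σσ²ᵢ + 2·Σσ_ij = 4.2314 + 2 × 0.6129 = 5.4572
α = (3/2)·(1 − 4.2314/5.4572) = 0.337

α = 0.337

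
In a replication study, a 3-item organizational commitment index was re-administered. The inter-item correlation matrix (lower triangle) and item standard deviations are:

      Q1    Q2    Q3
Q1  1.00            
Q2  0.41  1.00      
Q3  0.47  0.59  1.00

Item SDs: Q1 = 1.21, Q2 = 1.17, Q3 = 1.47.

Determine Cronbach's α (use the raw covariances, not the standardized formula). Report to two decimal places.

α = 0.74

Σσ²ᵢ = 1.21² + 1.17² + 1.47² = 4.9939
Covariances σ_ij = r_ij · s_i · s_j:
  σ(Q1,Q2) = 0.41 × 1.21 × 1.17 = 0.5804
  σ(Q1,Q3) = 0.47 × 1.21 × 1.47 = 0.8360
  σ(Q2,Q3) = 0.59 × 1.17 × 1.47 = 1.0147
σ²_T = Σσ²ᵢ + 2·Σσ_ij = 4.9939 + 2 × 2.4311 = 9.8561
α = (3/2)·(1 − 4.9939/9.8561) = 0.74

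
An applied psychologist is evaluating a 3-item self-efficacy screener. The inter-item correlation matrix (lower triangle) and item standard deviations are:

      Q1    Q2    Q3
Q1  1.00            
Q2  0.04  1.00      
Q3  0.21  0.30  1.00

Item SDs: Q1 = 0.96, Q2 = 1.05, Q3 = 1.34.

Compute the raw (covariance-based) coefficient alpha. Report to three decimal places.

α = 0.416

Σσ²ᵢ = 0.96² + 1.05² + 1.34² = 3.8197
Covariances σ_ij = r_ij · s_i · s_j:
  σ(Q1,Q2) = 0.04 × 0.96 × 1.05 = 0.0403
  σ(Q1,Q3) = 0.21 × 0.96 × 1.34 = 0.2701
  σ(Q2,Q3) = 0.30 × 1.05 × 1.34 = 0.4221
σ²_T = Σσ²ᵢ + 2·Σσ_ij = 3.8197 + 2 × 0.7325 = 5.2847
α = (3/2)·(1 − 3.8197/5.2847) = 0.416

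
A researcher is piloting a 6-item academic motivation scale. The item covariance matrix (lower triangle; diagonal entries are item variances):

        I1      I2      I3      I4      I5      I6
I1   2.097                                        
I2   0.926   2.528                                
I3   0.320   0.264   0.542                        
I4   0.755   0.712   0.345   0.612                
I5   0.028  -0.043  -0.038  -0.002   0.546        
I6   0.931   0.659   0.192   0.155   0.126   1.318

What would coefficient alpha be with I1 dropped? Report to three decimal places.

coefficient alpha = 0.576

Remaining items: I2, I3, I4, I5, I6 (k = 5).
ΣVar(i) = 2.528 + 0.542 + 0.612 + 0.546 + 1.318 = 5.546
Var(T) = 5.546 + 2 × 2.370 = 10.286
α (item deleted) = (5/4)·(1 − 5.546/10.286) = 0.576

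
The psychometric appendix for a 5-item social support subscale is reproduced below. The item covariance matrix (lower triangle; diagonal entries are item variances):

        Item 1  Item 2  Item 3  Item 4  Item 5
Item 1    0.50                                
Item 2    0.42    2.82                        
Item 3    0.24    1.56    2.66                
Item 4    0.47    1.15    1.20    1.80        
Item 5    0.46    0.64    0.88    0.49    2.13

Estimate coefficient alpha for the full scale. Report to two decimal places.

coefficient alpha = 0.75

sum of item variances = 0.50 + 2.82 + 2.66 + 1.80 + 2.13 = 9.91
Sum of off-diagonal covariances = 7.51
σ²_total = 9.91 + 2 × 7.51 = 24.93
α = (k/(k−1))·(1 − sum of item variances/σ²_total) = (5/4)·(1 − 9.91/24.93) = 0.75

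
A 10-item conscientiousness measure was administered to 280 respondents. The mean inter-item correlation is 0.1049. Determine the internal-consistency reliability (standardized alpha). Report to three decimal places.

standardized alpha = 0.540

Standardized α = k·r̄ / (1 + (k−1)·r̄) = 10 × 0.1049 / (1 + 9 × 0.1049)
  = 1.0490 / 1.9441 = 0.540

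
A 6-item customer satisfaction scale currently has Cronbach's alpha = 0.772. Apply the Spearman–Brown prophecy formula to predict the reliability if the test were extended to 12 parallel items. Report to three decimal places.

predicted reliability = 0.871

Length factor m = 12/6 = 2.0000
α' = m·α / (1 + (m−1)·α)
   = 12/6 × 0.772 / (1 + (12/6 − 1) × 0.772)
   = 1.5440 / 1.7720 = 0.871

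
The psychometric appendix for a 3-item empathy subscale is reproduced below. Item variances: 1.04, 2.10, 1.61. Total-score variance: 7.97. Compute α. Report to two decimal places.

Σσᵢ² = 1.04 + 2.10 + 1.61 = 4.75
α = (k/(k−1))·(1 − Σσᵢ²/σ²_total) = (3/2)·(1 − 4.75/7.97) = 0.61

α = 0.61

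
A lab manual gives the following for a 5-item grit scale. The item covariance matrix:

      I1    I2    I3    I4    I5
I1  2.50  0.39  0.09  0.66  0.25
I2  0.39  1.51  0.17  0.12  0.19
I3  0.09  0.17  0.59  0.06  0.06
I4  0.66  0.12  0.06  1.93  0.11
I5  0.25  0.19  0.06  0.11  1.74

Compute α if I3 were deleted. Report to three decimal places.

α = 0.412

Remaining items: I1, I2, I4, I5 (k = 4).
sum of item variances = 2.50 + 1.51 + 1.93 + 1.74 = 7.68
σ²_T = 7.68 + 2 × 1.72 = 11.12
α (item deleted) = (4/3)·(1 − 7.68/11.12) = 0.412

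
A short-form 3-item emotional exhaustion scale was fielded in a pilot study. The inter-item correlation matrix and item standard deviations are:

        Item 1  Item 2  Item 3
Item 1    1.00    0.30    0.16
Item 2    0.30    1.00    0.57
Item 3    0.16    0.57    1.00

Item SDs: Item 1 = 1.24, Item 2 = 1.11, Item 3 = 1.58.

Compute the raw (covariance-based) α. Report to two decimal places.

Σσ²ᵢ = 1.24² + 1.11² + 1.58² = 5.2661
Covariances σ_ij = r_ij · s_i · s_j:
  σ(Item 1,Item 2) = 0.30 × 1.24 × 1.11 = 0.4129
  σ(Item 1,Item 3) = 0.16 × 1.24 × 1.58 = 0.3135
  σ(Item 2,Item 3) = 0.57 × 1.11 × 1.58 = 0.9997
σ²_T = Σσ²ᵢ + 2·Σσ_ij = 5.2661 + 2 × 1.7261 = 8.7183
α = (3/2)·(1 − 5.2661/8.7183) = 0.59

α = 0.59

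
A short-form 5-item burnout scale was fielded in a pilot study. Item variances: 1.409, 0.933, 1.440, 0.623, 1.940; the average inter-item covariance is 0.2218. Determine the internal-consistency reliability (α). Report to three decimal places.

sum of item variances = 1.409 + 0.933 + 1.440 + 0.623 + 1.940 = 6.345
Sum of the 10 distinct covariances = 10 × 0.2218 = 2.2180
σ²_T = sum of item variances + 2·Σcov = 6.345 + 2 × 2.2180 = 10.7810
α = (5/4)·(1 − 6.345/10.7810) = 0.514

α = 0.514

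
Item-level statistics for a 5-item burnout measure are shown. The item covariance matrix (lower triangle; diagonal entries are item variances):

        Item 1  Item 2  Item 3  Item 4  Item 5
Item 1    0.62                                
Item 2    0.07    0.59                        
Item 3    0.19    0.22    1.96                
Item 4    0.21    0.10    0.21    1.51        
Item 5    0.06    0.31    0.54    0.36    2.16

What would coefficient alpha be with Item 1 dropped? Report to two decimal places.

coefficient alpha = 0.48

Remaining items: Item 2, Item 3, Item 4, Item 5 (k = 4).
Σσ²ᵢ = 0.59 + 1.96 + 1.51 + 2.16 = 6.22
Var(T) = 6.22 + 2 × 1.74 = 9.70
α (item deleted) = (4/3)·(1 − 6.22/9.70) = 0.48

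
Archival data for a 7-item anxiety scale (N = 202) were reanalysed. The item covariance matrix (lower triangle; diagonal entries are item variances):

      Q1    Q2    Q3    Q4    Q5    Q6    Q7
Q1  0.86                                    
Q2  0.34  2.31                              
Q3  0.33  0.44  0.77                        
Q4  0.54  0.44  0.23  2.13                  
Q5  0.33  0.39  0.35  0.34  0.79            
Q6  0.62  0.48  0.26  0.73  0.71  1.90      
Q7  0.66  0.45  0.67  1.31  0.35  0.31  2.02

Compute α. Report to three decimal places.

ΣVar(i) = 0.86 + 2.31 + 0.77 + 2.13 + 0.79 + 1.90 + 2.02 = 10.78
Sum of the distinct covariances = 10.28
total variance = 10.78 + 2 × 10.28 = 31.34
α = (k/(k−1))·(1 − ΣVar(i)/total variance) = (7/6)·(1 − 10.78/31.34) = 0.765

α = 0.765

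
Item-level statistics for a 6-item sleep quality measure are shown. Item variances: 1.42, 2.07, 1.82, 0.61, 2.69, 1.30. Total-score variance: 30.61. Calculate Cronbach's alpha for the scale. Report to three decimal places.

sum of item variances = 1.42 + 2.07 + 1.82 + 0.61 + 2.69 + 1.30 = 9.91
α = (k/(k−1))·(1 − sum of item variances/Var(T)) = (6/5)·(1 − 9.91/30.61) = 0.811

Cronbach's alpha = 0.811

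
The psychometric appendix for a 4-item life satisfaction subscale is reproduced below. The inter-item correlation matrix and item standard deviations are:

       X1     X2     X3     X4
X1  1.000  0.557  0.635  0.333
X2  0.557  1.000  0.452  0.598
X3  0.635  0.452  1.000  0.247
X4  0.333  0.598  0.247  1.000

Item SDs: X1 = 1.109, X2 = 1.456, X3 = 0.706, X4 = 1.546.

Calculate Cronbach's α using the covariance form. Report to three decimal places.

α = 0.753

Σσ²ᵢ = 1.109² + 1.456² + 0.706² + 1.546² = 6.2384
Covariances σ_ij = r_ij · s_i · s_j:
  σ(X1,X2) = 0.557 × 1.109 × 1.456 = 0.8994
  σ(X1,X3) = 0.635 × 1.109 × 0.706 = 0.4972
  σ(X1,X4) = 0.333 × 1.109 × 1.546 = 0.5709
  σ(X2,X3) = 0.452 × 1.456 × 0.706 = 0.4646
  σ(X2,X4) = 0.598 × 1.456 × 1.546 = 1.3461
  σ(X3,X4) = 0.247 × 0.706 × 1.546 = 0.2696
σ²_T = Σσ²ᵢ + 2·Σσ_ij = 6.2384 + 2 × 4.0478 = 14.3340
α = (4/3)·(1 − 6.2384/14.3340) = 0.753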